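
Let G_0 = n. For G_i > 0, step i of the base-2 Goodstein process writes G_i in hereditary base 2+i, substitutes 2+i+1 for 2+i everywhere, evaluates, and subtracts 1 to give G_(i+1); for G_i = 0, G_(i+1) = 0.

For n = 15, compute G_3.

15 —HB2→ 2^(2 + 1) + 2^2 + 2 + 1 —bump→ 3^(3 + 1) + 3^3 + 3 + 1 = 112 —(−1)→ 111
111 —HB3→ 3^(3 + 1) + 3^3 + 3 —bump→ 4^(4 + 1) + 4^4 + 4 = 1284 —(−1)→ 1283
1283 —HB4→ 4^(4 + 1) + 4^4 + 3 —bump→ 5^(5 + 1) + 5^5 + 3 = 18753 —(−1)→ 18752
18752 —HB5→ 5^(5 + 1) + 5^5 + 2 —bump→ 6^(6 + 1) + 6^6 + 2 = 326594 —(−1)→ 326593

18752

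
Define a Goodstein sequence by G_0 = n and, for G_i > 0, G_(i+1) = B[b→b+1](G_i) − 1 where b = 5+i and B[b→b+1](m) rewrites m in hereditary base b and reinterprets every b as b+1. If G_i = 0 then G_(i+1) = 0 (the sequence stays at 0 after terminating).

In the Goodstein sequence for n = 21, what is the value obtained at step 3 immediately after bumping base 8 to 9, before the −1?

G_0=21  [base 5] 4·5 + 1  →[5↦6]→  4·6 + 1 = 25  −1 ⇒ G_1=24
G_1=24  [base 6] 4·6  →[6↦7]→  4·7 = 28  −1 ⇒ G_2=27
G_2=27  [base 7] 3·7 + 6  →[7↦8]→  3·8 + 6 = 30  −1 ⇒ G_3=29
G_3=29  [base 8] 3·8 + 5  →[8↦9]→  3·9 + 5 = 32  −1 ⇒ G_4=31

32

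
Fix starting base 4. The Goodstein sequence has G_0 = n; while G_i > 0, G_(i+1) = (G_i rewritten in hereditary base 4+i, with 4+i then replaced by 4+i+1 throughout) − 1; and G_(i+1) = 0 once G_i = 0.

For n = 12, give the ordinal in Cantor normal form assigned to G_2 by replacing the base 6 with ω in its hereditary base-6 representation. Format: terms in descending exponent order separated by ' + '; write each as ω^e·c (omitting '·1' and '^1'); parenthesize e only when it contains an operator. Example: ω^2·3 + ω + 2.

i=0: 12 = 3·4 (b=4); 4→5: 3·5 = 15; 15−1 = 14
i=1: 14 = 2·5 + 4 (b=5); 5→6: 2·6 + 4 = 16; 16−1 = 15
i=2: 15 = 2·6 + 3 (b=6); 6→7: 2·7 + 3 = 17; 17−1 = 16

ω·2 + 3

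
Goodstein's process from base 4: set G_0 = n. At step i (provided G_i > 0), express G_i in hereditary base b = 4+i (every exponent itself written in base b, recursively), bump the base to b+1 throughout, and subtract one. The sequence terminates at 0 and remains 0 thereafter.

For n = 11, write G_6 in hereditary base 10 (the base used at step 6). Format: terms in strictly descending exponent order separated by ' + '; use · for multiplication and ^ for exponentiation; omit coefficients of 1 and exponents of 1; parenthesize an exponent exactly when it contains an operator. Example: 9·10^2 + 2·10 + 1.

11 —HB4→ 2·4 + 3 —bump→ 2·5 + 3 = 13 —(−1)→ 12
12 —HB5→ 2·5 + 2 —bump→ 2·6 + 2 = 14 —(−1)→ 13
13 —HB6→ 2·6 + 1 —bump→ 2·7 + 1 = 15 —(−1)→ 14
14 —HB7→ 2·7 —bump→ 2·8 = 16 —(−1)→ 15
15 —HB8→ 8 + 7 —bump→ 9 + 7 = 16 —(−1)→ 15
15 —HB9→ 9 + 6 —bump→ 10 + 6 = 16 —(−1)→ 15
15 —HB10→ 10 + 5 —bump→ 11 + 5 = 16 —(−1)→ 15

10 + 5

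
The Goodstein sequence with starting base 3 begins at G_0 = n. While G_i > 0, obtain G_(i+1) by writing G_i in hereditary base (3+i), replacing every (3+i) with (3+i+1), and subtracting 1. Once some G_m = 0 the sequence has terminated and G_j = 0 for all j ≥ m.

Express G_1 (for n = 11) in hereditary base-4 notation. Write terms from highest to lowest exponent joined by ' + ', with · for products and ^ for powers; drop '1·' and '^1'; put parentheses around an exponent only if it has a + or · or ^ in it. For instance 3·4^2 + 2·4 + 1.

step 0: 11 = 3^2 + 2; sub 4 for 3: 4^2 + 2; = 18; G_1 = 18−1 = 17
step 1: 17 = 4^2 + 1; sub 5 for 4: 5^2 + 1; = 26; G_2 = 26−1 = 25

4^2 + 1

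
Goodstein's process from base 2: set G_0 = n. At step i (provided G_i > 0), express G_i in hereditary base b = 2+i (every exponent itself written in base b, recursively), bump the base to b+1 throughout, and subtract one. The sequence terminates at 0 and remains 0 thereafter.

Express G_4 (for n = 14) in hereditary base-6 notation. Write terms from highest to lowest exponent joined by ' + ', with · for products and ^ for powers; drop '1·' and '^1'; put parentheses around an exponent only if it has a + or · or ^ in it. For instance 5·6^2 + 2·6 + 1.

6^(6 + 1) + 5·6^5 + 5·6^4 + 5·6^3 + 5·6^2 + 5·6 + 5

i=0: 14 = 2^(2 + 1) + 2^2 + 2 (b=2); 2→3: 3^(3 + 1) + 3^3 + 3 = 111; 111−1 = 110
i=1: 110 = 3^(3 + 1) + 3^3 + 2 (b=3); 3→4: 4^(4 + 1) + 4^4 + 2 = 1282; 1282−1 = 1281
i=2: 1281 = 4^(4 + 1) + 4^4 + 1 (b=4); 4→5: 5^(5 + 1) + 5^5 + 1 = 18751; 18751−1 = 18750
i=3: 18750 = 5^(5 + 1) + 5^5 (b=5); 5→6: 6^(6 + 1) + 6^6 = 326592; 326592−1 = 326591
i=4: 326591 = 6^(6 + 1) + 5·6^5 + 5·6^4 + 5·6^3 + 5·6^2 + 5·6 + 5 (b=6); 6→7: 7^(7 + 1) + 5·7^5 + 5·7^4 + 5·7^3 + 5·7^2 + 5·7 + 5 = 5862841; 5862841−1 = 5862840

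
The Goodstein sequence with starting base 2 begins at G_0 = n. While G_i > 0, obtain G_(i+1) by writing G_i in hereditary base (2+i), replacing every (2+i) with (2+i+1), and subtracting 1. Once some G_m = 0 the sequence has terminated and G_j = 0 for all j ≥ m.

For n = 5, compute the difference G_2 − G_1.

228

G_0 = 5. HB_2(5) = 2^2 + 1. Bump = 28. G_1 = 27.
G_1 = 27. HB_3(27) = 3^3. Bump = 256. G_2 = 255.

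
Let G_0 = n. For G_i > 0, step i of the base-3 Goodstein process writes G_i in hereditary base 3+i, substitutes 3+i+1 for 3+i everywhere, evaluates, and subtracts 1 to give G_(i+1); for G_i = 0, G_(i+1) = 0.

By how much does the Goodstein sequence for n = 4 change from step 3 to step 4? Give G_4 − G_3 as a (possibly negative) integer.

[0] 4 ≡ 3 + 1 (base 3). Lift 4: 5. −1: 4.
[1] 4 ≡ 4 (base 4). Lift 5: 5. −1: 4.
[2] 4 ≡ 4 (base 5). Lift 6: 4. −1: 3.
[3] 3 ≡ 3 (base 6). Lift 7: 3. −1: 2.

-1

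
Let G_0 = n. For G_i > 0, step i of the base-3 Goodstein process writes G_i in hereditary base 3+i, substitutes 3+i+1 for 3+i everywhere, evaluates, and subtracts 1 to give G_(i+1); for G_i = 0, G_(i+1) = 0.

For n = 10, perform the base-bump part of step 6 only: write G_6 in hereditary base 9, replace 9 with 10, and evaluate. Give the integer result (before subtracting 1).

40

base 3: 10 = 3^2 + 1; at 4: 4^2 + 1 = 17; next = 16
base 4: 16 = 4^2; at 5: 5^2 = 25; next = 24
base 5: 24 = 4·5 + 4; at 6: 4·6 + 4 = 28; next = 27
base 6: 27 = 4·6 + 3; at 7: 4·7 + 3 = 31; next = 30
base 7: 30 = 4·7 + 2; at 8: 4·8 + 2 = 34; next = 33
base 8: 33 = 4·8 + 1; at 9: 4·9 + 1 = 37; next = 36
base 9: 36 = 4·9; at 10: 4·10 = 40; next = 39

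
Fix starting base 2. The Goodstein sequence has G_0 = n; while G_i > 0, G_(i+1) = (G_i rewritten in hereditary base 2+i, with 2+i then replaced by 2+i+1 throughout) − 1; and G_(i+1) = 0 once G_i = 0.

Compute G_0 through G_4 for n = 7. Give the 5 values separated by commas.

step 0: 7 = 2^2 + 2 + 1; sub 3 for 2: 3^3 + 3 + 1; = 31; G_1 = 31−1 = 30
step 1: 30 = 3^3 + 3; sub 4 for 3: 4^4 + 4; = 260; G_2 = 260−1 = 259
step 2: 259 = 4^4 + 3; sub 5 for 4: 5^5 + 3; = 3128; G_3 = 3128−1 = 3127
step 3: 3127 = 5^5 + 2; sub 6 for 5: 6^6 + 2; = 46658; G_4 = 46658−1 = 46657

7, 30, 259, 3127, 46657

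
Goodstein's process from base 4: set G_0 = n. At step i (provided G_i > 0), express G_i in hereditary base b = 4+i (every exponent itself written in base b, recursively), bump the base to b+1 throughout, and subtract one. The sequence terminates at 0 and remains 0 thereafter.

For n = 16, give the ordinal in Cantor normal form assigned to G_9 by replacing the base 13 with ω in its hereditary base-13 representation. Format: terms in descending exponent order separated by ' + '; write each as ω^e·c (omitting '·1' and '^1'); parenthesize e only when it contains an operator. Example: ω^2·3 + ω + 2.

ω·3 + 6

[0] 16 ≡ 4^2 (base 4). Lift 5: 25. −1: 24.
[1] 24 ≡ 4·5 + 4 (base 5). Lift 6: 28. −1: 27.
[2] 27 ≡ 4·6 + 3 (base 6). Lift 7: 31. −1: 30.
[3] 30 ≡ 4·7 + 2 (base 7). Lift 8: 34. −1: 33.
[4] 33 ≡ 4·8 + 1 (base 8). Lift 9: 37. −1: 36.
[5] 36 ≡ 4·9 (base 9). Lift 10: 40. −1: 39.
[6] 39 ≡ 3·10 + 9 (base 10). Lift 11: 42. −1: 41.
[7] 41 ≡ 3·11 + 8 (base 11). Lift 12: 44. −1: 43.
[8] 43 ≡ 3·12 + 7 (base 12). Lift 13: 46. −1: 45.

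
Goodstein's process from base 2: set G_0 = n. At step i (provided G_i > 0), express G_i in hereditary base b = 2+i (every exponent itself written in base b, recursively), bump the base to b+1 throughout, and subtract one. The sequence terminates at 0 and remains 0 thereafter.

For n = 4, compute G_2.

G_0 = 4. HB_2(4) = 2^2. Bump = 27. G_1 = 26.
G_1 = 26. HB_3(26) = 2·3^2 + 2·3 + 2. Bump = 42. G_2 = 41.
G_2 = 41. HB_4(41) = 2·4^2 + 2·4 + 1. Bump = 61. G_3 = 60.

41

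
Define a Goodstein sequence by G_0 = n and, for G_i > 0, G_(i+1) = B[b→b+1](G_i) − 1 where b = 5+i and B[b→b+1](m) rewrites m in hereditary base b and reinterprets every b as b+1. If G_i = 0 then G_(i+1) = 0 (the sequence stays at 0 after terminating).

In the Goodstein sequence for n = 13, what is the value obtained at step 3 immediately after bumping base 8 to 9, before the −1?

i=0: 13 = 2·5 + 3 (b=5); 5→6: 2·6 + 3 = 15; 15−1 = 14
i=1: 14 = 2·6 + 2 (b=6); 6→7: 2·7 + 2 = 16; 16−1 = 15
i=2: 15 = 2·7 + 1 (b=7); 7→8: 2·8 + 1 = 17; 17−1 = 16
i=3: 16 = 2·8 (b=8); 8→9: 2·9 = 18; 18−1 = 17

18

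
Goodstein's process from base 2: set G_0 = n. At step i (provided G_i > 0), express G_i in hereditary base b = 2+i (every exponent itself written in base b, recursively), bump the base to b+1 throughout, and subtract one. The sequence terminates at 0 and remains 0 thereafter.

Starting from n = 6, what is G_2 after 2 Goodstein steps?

257

G_0 = 6. HB_2(6) = 2^2 + 2. Bump = 30. G_1 = 29.
G_1 = 29. HB_3(29) = 3^3 + 2. Bump = 258. G_2 = 257.
G_2 = 257. HB_4(257) = 4^4 + 1. Bump = 3126. G_3 = 3125.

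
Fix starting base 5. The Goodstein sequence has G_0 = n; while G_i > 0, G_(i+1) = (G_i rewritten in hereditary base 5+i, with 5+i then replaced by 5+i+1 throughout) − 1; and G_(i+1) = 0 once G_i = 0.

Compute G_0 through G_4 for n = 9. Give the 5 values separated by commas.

G_0=9  [base 5] 5 + 4  →[5↦6]→  6 + 4 = 10  −1 ⇒ G_1=9
G_1=9  [base 6] 6 + 3  →[6↦7]→  7 + 3 = 10  −1 ⇒ G_2=9
G_2=9  [base 7] 7 + 2  →[7↦8]→  8 + 2 = 10  −1 ⇒ G_3=9
G_3=9  [base 8] 8 + 1  →[8↦9]→  9 + 1 = 10  −1 ⇒ G_4=9

9, 9, 9, 9, 9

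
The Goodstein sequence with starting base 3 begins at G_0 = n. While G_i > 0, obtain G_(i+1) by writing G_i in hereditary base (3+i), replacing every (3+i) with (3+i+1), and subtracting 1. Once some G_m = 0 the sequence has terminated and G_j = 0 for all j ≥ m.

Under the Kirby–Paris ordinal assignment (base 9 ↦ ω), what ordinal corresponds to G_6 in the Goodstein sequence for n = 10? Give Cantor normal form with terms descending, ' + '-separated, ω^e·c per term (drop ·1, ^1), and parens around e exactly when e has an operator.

G_0=10  [base 3] 3^2 + 1  →[3↦4]→  4^2 + 1 = 17  −1 ⇒ G_1=16
G_1=16  [base 4] 4^2  →[4↦5]→  5^2 = 25  −1 ⇒ G_2=24
G_2=24  [base 5] 4·5 + 4  →[5↦6]→  4·6 + 4 = 28  −1 ⇒ G_3=27
G_3=27  [base 6] 4·6 + 3  →[6↦7]→  4·7 + 3 = 31  −1 ⇒ G_4=30
G_4=30  [base 7] 4·7 + 2  →[7↦8]→  4·8 + 2 = 34  −1 ⇒ G_5=33
G_5=33  [base 8] 4·8 + 1  →[8↦9]→  4·9 + 1 = 37  −1 ⇒ G_6=36
G_6=36  [base 9] 4·9  →[9↦10]→  4·10 = 40  −1 ⇒ G_7=39

ω·4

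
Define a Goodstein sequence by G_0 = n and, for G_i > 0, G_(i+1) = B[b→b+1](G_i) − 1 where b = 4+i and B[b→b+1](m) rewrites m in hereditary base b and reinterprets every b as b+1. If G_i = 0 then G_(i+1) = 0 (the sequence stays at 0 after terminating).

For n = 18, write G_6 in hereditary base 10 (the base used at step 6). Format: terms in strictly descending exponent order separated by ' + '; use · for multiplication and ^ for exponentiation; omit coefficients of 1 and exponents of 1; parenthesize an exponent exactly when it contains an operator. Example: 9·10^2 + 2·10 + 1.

6·10 + 3

18 —HB4→ 4^2 + 2 —bump→ 5^2 + 2 = 27 —(−1)→ 26
26 —HB5→ 5^2 + 1 —bump→ 6^2 + 1 = 37 —(−1)→ 36
36 —HB6→ 6^2 —bump→ 7^2 = 49 —(−1)→ 48
48 —HB7→ 6·7 + 6 —bump→ 6·8 + 6 = 54 —(−1)→ 53
53 —HB8→ 6·8 + 5 —bump→ 6·9 + 5 = 59 —(−1)→ 58
58 —HB9→ 6·9 + 4 —bump→ 6·10 + 4 = 64 —(−1)→ 63
63 —HB10→ 6·10 + 3 —bump→ 6·11 + 3 = 69 —(−1)→ 68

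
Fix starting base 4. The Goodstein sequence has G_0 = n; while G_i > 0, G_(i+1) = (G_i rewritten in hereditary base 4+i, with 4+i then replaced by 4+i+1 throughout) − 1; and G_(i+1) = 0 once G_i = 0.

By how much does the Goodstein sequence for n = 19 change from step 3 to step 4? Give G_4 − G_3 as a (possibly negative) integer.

14

i=0: 19 = 4^2 + 3 (b=4); 4→5: 5^2 + 3 = 28; 28−1 = 27
i=1: 27 = 5^2 + 2 (b=5); 5→6: 6^2 + 2 = 38; 38−1 = 37
i=2: 37 = 6^2 + 1 (b=6); 6→7: 7^2 + 1 = 50; 50−1 = 49
i=3: 49 = 7^2 (b=7); 7→8: 8^2 = 64; 64−1 = 63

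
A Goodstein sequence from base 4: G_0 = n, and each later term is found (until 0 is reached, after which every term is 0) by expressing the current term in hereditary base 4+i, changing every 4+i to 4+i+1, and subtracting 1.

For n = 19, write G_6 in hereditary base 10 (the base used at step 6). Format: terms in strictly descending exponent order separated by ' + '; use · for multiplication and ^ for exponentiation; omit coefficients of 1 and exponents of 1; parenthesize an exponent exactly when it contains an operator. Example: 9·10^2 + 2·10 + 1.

7·10 + 5

G_0 = 19. HB_4(19) = 4^2 + 3. Bump = 28. G_1 = 27.
G_1 = 27. HB_5(27) = 5^2 + 2. Bump = 38. G_2 = 37.
G_2 = 37. HB_6(37) = 6^2 + 1. Bump = 50. G_3 = 49.
G_3 = 49. HB_7(49) = 7^2. Bump = 64. G_4 = 63.
G_4 = 63. HB_8(63) = 7·8 + 7. Bump = 70. G_5 = 69.
G_5 = 69. HB_9(69) = 7·9 + 6. Bump = 76. G_6 = 75.
G_6 = 75. HB_10(75) = 7·10 + 5. Bump = 82. G_7 = 81.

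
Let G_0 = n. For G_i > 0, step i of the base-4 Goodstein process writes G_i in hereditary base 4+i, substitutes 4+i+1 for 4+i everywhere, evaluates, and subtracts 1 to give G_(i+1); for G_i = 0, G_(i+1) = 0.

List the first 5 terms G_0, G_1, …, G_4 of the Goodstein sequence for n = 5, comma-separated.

5 —HB4→ 4 + 1 —bump→ 5 + 1 = 6 —(−1)→ 5
5 —HB5→ 5 —bump→ 6 = 6 —(−1)→ 5
5 —HB6→ 5 —bump→ 5 = 5 —(−1)→ 4
4 —HB7→ 4 —bump→ 4 = 4 —(−1)→ 3

5, 5, 5, 4, 3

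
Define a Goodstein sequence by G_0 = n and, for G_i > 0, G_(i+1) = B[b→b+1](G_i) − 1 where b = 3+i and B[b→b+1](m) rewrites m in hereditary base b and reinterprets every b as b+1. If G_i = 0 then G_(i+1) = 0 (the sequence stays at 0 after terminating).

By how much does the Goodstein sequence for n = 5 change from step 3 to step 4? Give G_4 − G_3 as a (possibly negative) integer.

(0) 5|_3 = 3 + 2 ↦ 4 + 2|_4 = 6 ⇒ 5
(1) 5|_4 = 4 + 1 ↦ 5 + 1|_5 = 6 ⇒ 5
(2) 5|_5 = 5 ↦ 6|_6 = 6 ⇒ 5
(3) 5|_6 = 5 ↦ 5|_7 = 5 ⇒ 4

-1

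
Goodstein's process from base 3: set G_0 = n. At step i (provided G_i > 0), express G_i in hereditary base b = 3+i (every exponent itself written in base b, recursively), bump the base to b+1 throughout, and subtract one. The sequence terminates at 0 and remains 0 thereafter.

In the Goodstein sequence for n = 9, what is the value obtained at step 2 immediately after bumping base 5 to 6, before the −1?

9 —HB3→ 3^2 —bump→ 4^2 = 16 —(−1)→ 15
15 —HB4→ 3·4 + 3 —bump→ 3·5 + 3 = 18 —(−1)→ 17
17 —HB5→ 3·5 + 2 —bump→ 3·6 + 2 = 20 —(−1)→ 19

20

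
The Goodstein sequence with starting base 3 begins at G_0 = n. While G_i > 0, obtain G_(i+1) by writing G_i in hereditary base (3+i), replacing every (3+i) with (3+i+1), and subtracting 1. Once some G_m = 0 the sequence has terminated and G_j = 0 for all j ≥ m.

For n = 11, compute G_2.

11 —HB3→ 3^2 + 2 —bump→ 4^2 + 2 = 18 —(−1)→ 17
17 —HB4→ 4^2 + 1 —bump→ 5^2 + 1 = 26 —(−1)→ 25
25 —HB5→ 5^2 —bump→ 6^2 = 36 —(−1)→ 35

25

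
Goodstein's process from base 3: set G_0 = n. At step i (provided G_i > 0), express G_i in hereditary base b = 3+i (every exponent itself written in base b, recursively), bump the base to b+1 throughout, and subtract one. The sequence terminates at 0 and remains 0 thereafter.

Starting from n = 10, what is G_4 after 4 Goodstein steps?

10 —HB3→ 3^2 + 1 —bump→ 4^2 + 1 = 17 —(−1)→ 16
16 —HB4→ 4^2 —bump→ 5^2 = 25 —(−1)→ 24
24 —HB5→ 4·5 + 4 —bump→ 4·6 + 4 = 28 —(−1)→ 27
27 —HB6→ 4·6 + 3 —bump→ 4·7 + 3 = 31 —(−1)→ 30
30 —HB7→ 4·7 + 2 —bump→ 4·8 + 2 = 34 —(−1)→ 33

30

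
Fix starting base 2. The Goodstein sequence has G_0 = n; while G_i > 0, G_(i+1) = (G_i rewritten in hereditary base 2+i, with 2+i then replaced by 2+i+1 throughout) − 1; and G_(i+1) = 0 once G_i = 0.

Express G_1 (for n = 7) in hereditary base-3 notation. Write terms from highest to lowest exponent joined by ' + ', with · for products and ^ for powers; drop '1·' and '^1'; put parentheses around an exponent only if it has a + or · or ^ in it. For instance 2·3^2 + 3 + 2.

3^3 + 3

G_0 = 7. HB_2(7) = 2^2 + 2 + 1. Bump = 31. G_1 = 30.
G_1 = 30. HB_3(30) = 3^3 + 3. Bump = 260. G_2 = 259.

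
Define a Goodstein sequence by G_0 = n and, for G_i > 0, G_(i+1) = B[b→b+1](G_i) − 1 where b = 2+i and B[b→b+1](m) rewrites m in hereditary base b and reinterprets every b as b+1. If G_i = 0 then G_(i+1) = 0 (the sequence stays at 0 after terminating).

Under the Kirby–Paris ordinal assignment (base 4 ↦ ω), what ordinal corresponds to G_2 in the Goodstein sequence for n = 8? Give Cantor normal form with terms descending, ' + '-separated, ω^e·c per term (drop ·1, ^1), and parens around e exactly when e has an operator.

8 —HB2→ 2^(2 + 1) —bump→ 3^(3 + 1) = 81 —(−1)→ 80
80 —HB3→ 2·3^3 + 2·3^2 + 2·3 + 2 —bump→ 2·4^4 + 2·4^2 + 2·4 + 2 = 554 —(−1)→ 553

ω^ω·2 + ω^2·2 + ω·2 + 1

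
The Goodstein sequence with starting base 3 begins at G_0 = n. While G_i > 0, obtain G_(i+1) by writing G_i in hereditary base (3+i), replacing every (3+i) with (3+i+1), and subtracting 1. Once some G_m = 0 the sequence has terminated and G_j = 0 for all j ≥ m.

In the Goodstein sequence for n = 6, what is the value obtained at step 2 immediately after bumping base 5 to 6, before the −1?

G_0=6  [base 3] 2·3  →[3↦4]→  2·4 = 8  −1 ⇒ G_1=7
G_1=7  [base 4] 4 + 3  →[4↦5]→  5 + 3 = 8  −1 ⇒ G_2=7
G_2=7  [base 5] 5 + 2  →[5↦6]→  6 + 2 = 8  −1 ⇒ G_3=7

8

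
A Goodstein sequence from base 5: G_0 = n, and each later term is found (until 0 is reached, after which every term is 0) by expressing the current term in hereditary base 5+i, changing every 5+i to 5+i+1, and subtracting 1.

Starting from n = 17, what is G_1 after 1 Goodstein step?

19

i=0: 17 = 3·5 + 2 (b=5); 5→6: 3·6 + 2 = 20; 20−1 = 19
i=1: 19 = 3·6 + 1 (b=6); 6→7: 3·7 + 1 = 22; 22−1 = 21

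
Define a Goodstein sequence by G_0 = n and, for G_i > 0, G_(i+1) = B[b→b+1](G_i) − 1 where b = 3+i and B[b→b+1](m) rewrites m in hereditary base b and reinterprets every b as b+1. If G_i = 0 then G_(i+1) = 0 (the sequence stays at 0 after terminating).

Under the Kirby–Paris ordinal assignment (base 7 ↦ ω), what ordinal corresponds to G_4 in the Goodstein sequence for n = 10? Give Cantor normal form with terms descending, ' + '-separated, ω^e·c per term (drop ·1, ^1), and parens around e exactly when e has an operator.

(0) 10|_3 = 3^2 + 1 ↦ 4^2 + 1|_4 = 17 ⇒ 16
(1) 16|_4 = 4^2 ↦ 5^2|_5 = 25 ⇒ 24
(2) 24|_5 = 4·5 + 4 ↦ 4·6 + 4|_6 = 28 ⇒ 27
(3) 27|_6 = 4·6 + 3 ↦ 4·7 + 3|_7 = 31 ⇒ 30

ω·4 + 2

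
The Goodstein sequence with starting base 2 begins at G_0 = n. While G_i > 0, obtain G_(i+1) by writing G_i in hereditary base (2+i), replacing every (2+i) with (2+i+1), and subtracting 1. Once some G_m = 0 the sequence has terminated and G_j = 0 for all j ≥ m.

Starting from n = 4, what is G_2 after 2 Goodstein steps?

4 —HB2→ 2^2 —bump→ 3^3 = 27 —(−1)→ 26
26 —HB3→ 2·3^2 + 2·3 + 2 —bump→ 2·4^2 + 2·4 + 2 = 42 —(−1)→ 41

41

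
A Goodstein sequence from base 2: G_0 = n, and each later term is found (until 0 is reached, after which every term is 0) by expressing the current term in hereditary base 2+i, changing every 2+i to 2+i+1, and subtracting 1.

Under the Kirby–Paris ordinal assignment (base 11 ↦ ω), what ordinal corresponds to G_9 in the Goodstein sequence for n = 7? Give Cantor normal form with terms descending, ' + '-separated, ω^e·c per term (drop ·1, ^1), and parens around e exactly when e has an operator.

ω^7·7 + ω^6·7 + ω^5·7 + ω^4·7 + ω^3·7 + ω^2·7 + ω·7 + 4

G_0=7  [base 2] 2^2 + 2 + 1  →[2↦3]→  3^3 + 3 + 1 = 31  −1 ⇒ G_1=30
G_1=30  [base 3] 3^3 + 3  →[3↦4]→  4^4 + 4 = 260  −1 ⇒ G_2=259
G_2=259  [base 4] 4^4 + 3  →[4↦5]→  5^5 + 3 = 3128  −1 ⇒ G_3=3127
G_3=3127  [base 5] 5^5 + 2  →[5↦6]→  6^6 + 2 = 46658  −1 ⇒ G_4=46657
G_4=46657  [base 6] 6^6 + 1  →[6↦7]→  7^7 + 1 = 823544  −1 ⇒ G_5=823543
G_5=823543  [base 7] 7^7  →[7↦8]→  8^8 = 16777216  −1 ⇒ G_6=16777215
G_6=16777215  [base 8] 7·8^7 + 7·8^6 + 7·8^5 + 7·8^4 + 7·8^3 + 7·8^2 + 7·8 + 7  →[8↦9]→  7·9^7 + 7·9^6 + 7·9^5 + 7·9^4 + 7·9^3 + 7·9^2 + 7·9 + 7 = 37665880  −1 ⇒ G_7=37665879
G_7=37665879  [base 9] 7·9^7 + 7·9^6 + 7·9^5 + 7·9^4 + 7·9^3 + 7·9^2 + 7·9 + 6  →[9↦10]→  7·10^7 + 7·10^6 + 7·10^5 + 7·10^4 + 7·10^3 + 7·10^2 + 7·10 + 6 = 77777776  −1 ⇒ G_8=77777775
G_8=77777775  [base 10] 7·10^7 + 7·10^6 + 7·10^5 + 7·10^4 + 7·10^3 + 7·10^2 + 7·10 + 5  →[10↦11]→  7·11^7 + 7·11^6 + 7·11^5 + 7·11^4 + 7·11^3 + 7·11^2 + 7·11 + 5 = 150051214  −1 ⇒ G_9=150051213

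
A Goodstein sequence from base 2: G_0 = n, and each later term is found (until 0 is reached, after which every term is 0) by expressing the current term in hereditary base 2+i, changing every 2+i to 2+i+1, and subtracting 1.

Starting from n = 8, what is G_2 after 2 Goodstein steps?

553

i=0: 8 = 2^(2 + 1) (b=2); 2→3: 3^(3 + 1) = 81; 81−1 = 80
i=1: 80 = 2·3^3 + 2·3^2 + 2·3 + 2 (b=3); 3→4: 2·4^4 + 2·4^2 + 2·4 + 2 = 554; 554−1 = 553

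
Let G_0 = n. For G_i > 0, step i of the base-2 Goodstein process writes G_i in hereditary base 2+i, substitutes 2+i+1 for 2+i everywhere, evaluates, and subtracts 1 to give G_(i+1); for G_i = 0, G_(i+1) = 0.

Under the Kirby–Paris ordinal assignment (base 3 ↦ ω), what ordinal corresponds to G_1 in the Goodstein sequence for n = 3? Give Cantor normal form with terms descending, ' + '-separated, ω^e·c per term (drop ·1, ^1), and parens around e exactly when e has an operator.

ω

G_0 = 3. HB_2(3) = 2 + 1. Bump = 4. G_1 = 3.
G_1 = 3. HB_3(3) = 3. Bump = 4. G_2 = 3.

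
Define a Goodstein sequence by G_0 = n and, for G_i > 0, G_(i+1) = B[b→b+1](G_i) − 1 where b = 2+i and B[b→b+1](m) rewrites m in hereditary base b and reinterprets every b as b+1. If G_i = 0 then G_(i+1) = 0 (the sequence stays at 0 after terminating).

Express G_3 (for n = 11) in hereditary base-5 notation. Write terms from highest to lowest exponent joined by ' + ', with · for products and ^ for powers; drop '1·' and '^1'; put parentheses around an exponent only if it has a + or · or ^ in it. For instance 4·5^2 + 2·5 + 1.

5^(5 + 1) + 2

11 —HB2→ 2^(2 + 1) + 2 + 1 —bump→ 3^(3 + 1) + 3 + 1 = 85 —(−1)→ 84
84 —HB3→ 3^(3 + 1) + 3 —bump→ 4^(4 + 1) + 4 = 1028 —(−1)→ 1027
1027 —HB4→ 4^(4 + 1) + 3 —bump→ 5^(5 + 1) + 3 = 15628 —(−1)→ 15627
15627 —HB5→ 5^(5 + 1) + 2 —bump→ 6^(6 + 1) + 2 = 279938 —(−1)→ 279937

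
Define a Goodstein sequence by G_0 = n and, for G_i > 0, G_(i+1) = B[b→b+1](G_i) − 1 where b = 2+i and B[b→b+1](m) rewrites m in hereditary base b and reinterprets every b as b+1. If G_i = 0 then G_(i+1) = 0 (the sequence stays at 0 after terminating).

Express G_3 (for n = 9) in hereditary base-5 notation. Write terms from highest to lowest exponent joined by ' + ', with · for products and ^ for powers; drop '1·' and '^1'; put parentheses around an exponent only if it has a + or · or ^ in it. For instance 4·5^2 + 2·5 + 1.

G_0=9  [base 2] 2^(2 + 1) + 1  →[2↦3]→  3^(3 + 1) + 1 = 82  −1 ⇒ G_1=81
G_1=81  [base 3] 3^(3 + 1)  →[3↦4]→  4^(4 + 1) = 1024  −1 ⇒ G_2=1023
G_2=1023  [base 4] 3·4^4 + 3·4^3 + 3·4^2 + 3·4 + 3  →[4↦5]→  3·5^5 + 3·5^3 + 3·5^2 + 3·5 + 3 = 9843  −1 ⇒ G_3=9842

3·5^5 + 3·5^3 + 3·5^2 + 3·5 + 2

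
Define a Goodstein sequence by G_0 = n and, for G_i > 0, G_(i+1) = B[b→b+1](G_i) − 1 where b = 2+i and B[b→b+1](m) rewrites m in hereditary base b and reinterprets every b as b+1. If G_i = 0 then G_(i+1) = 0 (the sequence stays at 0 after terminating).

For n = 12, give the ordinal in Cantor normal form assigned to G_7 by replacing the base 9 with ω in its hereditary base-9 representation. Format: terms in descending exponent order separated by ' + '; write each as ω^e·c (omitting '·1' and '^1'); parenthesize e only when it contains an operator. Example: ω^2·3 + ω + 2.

G_0=12  [base 2] 2^(2 + 1) + 2^2  →[2↦3]→  3^(3 + 1) + 3^3 = 108  −1 ⇒ G_1=107
G_1=107  [base 3] 3^(3 + 1) + 2·3^2 + 2·3 + 2  →[3↦4]→  4^(4 + 1) + 2·4^2 + 2·4 + 2 = 1066  −1 ⇒ G_2=1065
G_2=1065  [base 4] 4^(4 + 1) + 2·4^2 + 2·4 + 1  →[4↦5]→  5^(5 + 1) + 2·5^2 + 2·5 + 1 = 15686  −1 ⇒ G_3=15685
G_3=15685  [base 5] 5^(5 + 1) + 2·5^2 + 2·5  →[5↦6]→  6^(6 + 1) + 2·6^2 + 2·6 = 280020  −1 ⇒ G_4=280019
G_4=280019  [base 6] 6^(6 + 1) + 2·6^2 + 6 + 5  →[6↦7]→  7^(7 + 1) + 2·7^2 + 7 + 5 = 5764911  −1 ⇒ G_5=5764910
G_5=5764910  [base 7] 7^(7 + 1) + 2·7^2 + 7 + 4  →[7↦8]→  8^(8 + 1) + 2·8^2 + 8 + 4 = 134217868  −1 ⇒ G_6=134217867
G_6=134217867  [base 8] 8^(8 + 1) + 2·8^2 + 8 + 3  →[8↦9]→  9^(9 + 1) + 2·9^2 + 9 + 3 = 3486784575  −1 ⇒ G_7=3486784574
G_7=3486784574  [base 9] 9^(9 + 1) + 2·9^2 + 9 + 2  →[9↦10]→  10^(10 + 1) + 2·10^2 + 10 + 2 = 100000000212  −1 ⇒ G_8=100000000211

ω^(ω + 1) + ω^2·2 + ω + 2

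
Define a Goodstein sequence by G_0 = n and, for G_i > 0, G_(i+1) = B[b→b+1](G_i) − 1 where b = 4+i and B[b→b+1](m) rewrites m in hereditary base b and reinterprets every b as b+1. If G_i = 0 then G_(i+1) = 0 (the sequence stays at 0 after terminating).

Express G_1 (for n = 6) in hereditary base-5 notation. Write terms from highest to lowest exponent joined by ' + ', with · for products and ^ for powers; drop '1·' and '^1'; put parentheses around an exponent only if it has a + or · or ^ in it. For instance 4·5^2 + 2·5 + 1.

base 4: 6 = 4 + 2; at 5: 5 + 2 = 7; next = 6
base 5: 6 = 5 + 1; at 6: 6 + 1 = 7; next = 6

5 + 1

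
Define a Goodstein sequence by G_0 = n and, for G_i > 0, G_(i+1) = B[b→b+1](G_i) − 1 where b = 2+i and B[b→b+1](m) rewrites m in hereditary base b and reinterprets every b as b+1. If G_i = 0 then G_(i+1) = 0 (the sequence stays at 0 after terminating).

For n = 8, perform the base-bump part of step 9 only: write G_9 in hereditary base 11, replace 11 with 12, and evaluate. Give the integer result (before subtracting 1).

base 2: 8 = 2^(2 + 1); at 3: 3^(3 + 1) = 81; next = 80
base 3: 80 = 2·3^3 + 2·3^2 + 2·3 + 2; at 4: 2·4^4 + 2·4^2 + 2·4 + 2 = 554; next = 553
base 4: 553 = 2·4^4 + 2·4^2 + 2·4 + 1; at 5: 2·5^5 + 2·5^2 + 2·5 + 1 = 6311; next = 6310
base 5: 6310 = 2·5^5 + 2·5^2 + 2·5; at 6: 2·6^6 + 2·6^2 + 2·6 = 93396; next = 93395
base 6: 93395 = 2·6^6 + 2·6^2 + 6 + 5; at 7: 2·7^7 + 2·7^2 + 7 + 5 = 1647196; next = 1647195
base 7: 1647195 = 2·7^7 + 2·7^2 + 7 + 4; at 8: 2·8^8 + 2·8^2 + 8 + 4 = 33554572; next = 33554571
base 8: 33554571 = 2·8^8 + 2·8^2 + 8 + 3; at 9: 2·9^9 + 2·9^2 + 9 + 3 = 774841152; next = 774841151
base 9: 774841151 = 2·9^9 + 2·9^2 + 9 + 2; at 10: 2·10^10 + 2·10^2 + 10 + 2 = 20000000212; next = 20000000211
base 10: 20000000211 = 2·10^10 + 2·10^2 + 10 + 1; at 11: 2·11^11 + 2·11^2 + 11 + 1 = 570623341476; next = 570623341475

17832200896812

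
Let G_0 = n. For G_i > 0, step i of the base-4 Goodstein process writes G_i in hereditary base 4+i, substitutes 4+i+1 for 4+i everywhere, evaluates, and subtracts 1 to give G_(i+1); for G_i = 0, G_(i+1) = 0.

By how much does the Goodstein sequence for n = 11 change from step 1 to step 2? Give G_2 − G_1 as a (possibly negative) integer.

G_0=11  [base 4] 2·4 + 3  →[4↦5]→  2·5 + 3 = 13  −1 ⇒ G_1=12
G_1=12  [base 5] 2·5 + 2  →[5↦6]→  2·6 + 2 = 14  −1 ⇒ G_2=13

1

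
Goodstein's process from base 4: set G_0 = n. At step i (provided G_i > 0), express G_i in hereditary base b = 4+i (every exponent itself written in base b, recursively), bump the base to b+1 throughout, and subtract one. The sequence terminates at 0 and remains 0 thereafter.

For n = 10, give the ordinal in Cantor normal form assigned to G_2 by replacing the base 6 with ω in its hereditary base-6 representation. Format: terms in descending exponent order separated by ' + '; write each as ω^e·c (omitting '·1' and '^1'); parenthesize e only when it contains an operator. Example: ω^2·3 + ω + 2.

ω·2

base 4: 10 = 2·4 + 2; at 5: 2·5 + 2 = 12; next = 11
base 5: 11 = 2·5 + 1; at 6: 2·6 + 1 = 13; next = 12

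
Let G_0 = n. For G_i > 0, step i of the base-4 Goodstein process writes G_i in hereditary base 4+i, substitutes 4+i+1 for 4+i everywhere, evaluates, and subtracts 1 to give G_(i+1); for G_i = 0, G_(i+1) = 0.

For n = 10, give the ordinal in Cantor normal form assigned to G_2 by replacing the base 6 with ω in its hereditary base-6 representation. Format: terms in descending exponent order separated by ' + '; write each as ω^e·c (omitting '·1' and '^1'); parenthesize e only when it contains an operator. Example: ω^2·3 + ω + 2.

ω·2

(0) 10|_4 = 2·4 + 2 ↦ 2·5 + 2|_5 = 12 ⇒ 11
(1) 11|_5 = 2·5 + 1 ↦ 2·6 + 1|_6 = 13 ⇒ 12
(2) 12|_6 = 2·6 ↦ 2·7|_7 = 14 ⇒ 13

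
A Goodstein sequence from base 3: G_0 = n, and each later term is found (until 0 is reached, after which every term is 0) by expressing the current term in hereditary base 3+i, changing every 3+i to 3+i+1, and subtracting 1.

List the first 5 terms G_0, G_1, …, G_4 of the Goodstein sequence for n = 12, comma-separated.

[0] 12 ≡ 3^2 + 3 (base 3). Lift 4: 20. −1: 19.
[1] 19 ≡ 4^2 + 3 (base 4). Lift 5: 28. −1: 27.
[2] 27 ≡ 5^2 + 2 (base 5). Lift 6: 38. −1: 37.
[3] 37 ≡ 6^2 + 1 (base 6). Lift 7: 50. −1: 49.

12, 19, 27, 37, 49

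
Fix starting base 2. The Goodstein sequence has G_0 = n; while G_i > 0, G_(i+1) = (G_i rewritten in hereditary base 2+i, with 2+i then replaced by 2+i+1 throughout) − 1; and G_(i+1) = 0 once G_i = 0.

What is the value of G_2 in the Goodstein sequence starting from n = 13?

base 2: 13 = 2^(2 + 1) + 2^2 + 1; at 3: 3^(3 + 1) + 3^3 + 1 = 109; next = 108
base 3: 108 = 3^(3 + 1) + 3^3; at 4: 4^(4 + 1) + 4^4 = 1280; next = 1279

1279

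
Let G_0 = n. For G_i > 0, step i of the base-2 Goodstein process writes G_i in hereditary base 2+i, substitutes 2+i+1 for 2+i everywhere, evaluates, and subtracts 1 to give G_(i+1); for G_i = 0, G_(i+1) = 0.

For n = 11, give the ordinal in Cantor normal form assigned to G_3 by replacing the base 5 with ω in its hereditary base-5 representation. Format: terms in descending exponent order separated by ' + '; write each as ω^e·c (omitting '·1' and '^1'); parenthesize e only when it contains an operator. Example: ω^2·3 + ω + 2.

[0] 11 ≡ 2^(2 + 1) + 2 + 1 (base 2). Lift 3: 85. −1: 84.
[1] 84 ≡ 3^(3 + 1) + 3 (base 3). Lift 4: 1028. −1: 1027.
[2] 1027 ≡ 4^(4 + 1) + 3 (base 4). Lift 5: 15628. −1: 15627.
[3] 15627 ≡ 5^(5 + 1) + 2 (base 5). Lift 6: 279938. −1: 279937.

ω^(ω + 1) + 2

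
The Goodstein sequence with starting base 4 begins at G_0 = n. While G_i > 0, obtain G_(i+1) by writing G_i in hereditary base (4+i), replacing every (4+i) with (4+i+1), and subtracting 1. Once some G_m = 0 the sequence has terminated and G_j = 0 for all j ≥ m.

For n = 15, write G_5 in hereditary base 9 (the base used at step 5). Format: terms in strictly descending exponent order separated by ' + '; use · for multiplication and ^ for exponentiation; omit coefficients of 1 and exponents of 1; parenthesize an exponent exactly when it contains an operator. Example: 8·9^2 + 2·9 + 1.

G_0 = 15. HB_4(15) = 3·4 + 3. Bump = 18. G_1 = 17.
G_1 = 17. HB_5(17) = 3·5 + 2. Bump = 20. G_2 = 19.
G_2 = 19. HB_6(19) = 3·6 + 1. Bump = 22. G_3 = 21.
G_3 = 21. HB_7(21) = 3·7. Bump = 24. G_4 = 23.
G_4 = 23. HB_8(23) = 2·8 + 7. Bump = 25. G_5 = 24.
G_5 = 24. HB_9(24) = 2·9 + 6. Bump = 26. G_6 = 25.

2·9 + 6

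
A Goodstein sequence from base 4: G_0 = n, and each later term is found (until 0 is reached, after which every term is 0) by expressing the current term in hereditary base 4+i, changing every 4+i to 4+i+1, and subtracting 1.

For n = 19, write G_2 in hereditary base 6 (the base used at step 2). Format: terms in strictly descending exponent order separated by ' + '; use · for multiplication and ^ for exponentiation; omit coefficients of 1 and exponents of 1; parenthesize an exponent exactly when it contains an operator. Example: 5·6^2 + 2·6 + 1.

6^2 + 1

G_0 = 19. HB_4(19) = 4^2 + 3. Bump = 28. G_1 = 27.
G_1 = 27. HB_5(27) = 5^2 + 2. Bump = 38. G_2 = 37.
G_2 = 37. HB_6(37) = 6^2 + 1. Bump = 50. G_3 = 49.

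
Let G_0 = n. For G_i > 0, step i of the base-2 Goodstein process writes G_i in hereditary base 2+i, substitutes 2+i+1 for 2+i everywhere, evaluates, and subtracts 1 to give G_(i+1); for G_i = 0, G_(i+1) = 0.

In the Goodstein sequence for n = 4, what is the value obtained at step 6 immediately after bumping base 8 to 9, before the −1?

4 —HB2→ 2^2 —bump→ 3^3 = 27 —(−1)→ 26
26 —HB3→ 2·3^2 + 2·3 + 2 —bump→ 2·4^2 + 2·4 + 2 = 42 —(−1)→ 41
41 —HB4→ 2·4^2 + 2·4 + 1 —bump→ 2·5^2 + 2·5 + 1 = 61 —(−1)→ 60
60 —HB5→ 2·5^2 + 2·5 —bump→ 2·6^2 + 2·6 = 84 —(−1)→ 83
83 —HB6→ 2·6^2 + 6 + 5 —bump→ 2·7^2 + 7 + 5 = 110 —(−1)→ 109
109 —HB7→ 2·7^2 + 7 + 4 —bump→ 2·8^2 + 8 + 4 = 140 —(−1)→ 139

174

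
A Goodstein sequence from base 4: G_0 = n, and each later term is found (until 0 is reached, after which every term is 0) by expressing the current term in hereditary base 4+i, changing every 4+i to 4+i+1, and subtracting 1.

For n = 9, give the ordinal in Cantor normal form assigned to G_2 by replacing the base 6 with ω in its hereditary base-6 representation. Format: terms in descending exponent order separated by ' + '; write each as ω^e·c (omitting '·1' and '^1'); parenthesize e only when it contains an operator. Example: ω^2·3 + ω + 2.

ω + 5

9 —HB4→ 2·4 + 1 —bump→ 2·5 + 1 = 11 —(−1)→ 10
10 —HB5→ 2·5 —bump→ 2·6 = 12 —(−1)→ 11
11 —HB6→ 6 + 5 —bump→ 7 + 5 = 12 —(−1)→ 11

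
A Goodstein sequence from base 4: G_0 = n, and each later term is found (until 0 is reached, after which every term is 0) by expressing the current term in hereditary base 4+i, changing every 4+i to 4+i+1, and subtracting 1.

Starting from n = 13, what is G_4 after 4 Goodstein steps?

i=0: 13 = 3·4 + 1 (b=4); 4→5: 3·5 + 1 = 16; 16−1 = 15
i=1: 15 = 3·5 (b=5); 5→6: 3·6 = 18; 18−1 = 17
i=2: 17 = 2·6 + 5 (b=6); 6→7: 2·7 + 5 = 19; 19−1 = 18
i=3: 18 = 2·7 + 4 (b=7); 7→8: 2·8 + 4 = 20; 20−1 = 19
i=4: 19 = 2·8 + 3 (b=8); 8→9: 2·9 + 3 = 21; 21−1 = 20

19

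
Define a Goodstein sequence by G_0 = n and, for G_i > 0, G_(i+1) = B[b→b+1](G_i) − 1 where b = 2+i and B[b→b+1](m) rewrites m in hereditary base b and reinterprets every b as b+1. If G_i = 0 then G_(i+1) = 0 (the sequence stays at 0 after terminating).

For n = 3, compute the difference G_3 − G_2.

i=0: 3 = 2 + 1 (b=2); 2→3: 3 + 1 = 4; 4−1 = 3
i=1: 3 = 3 (b=3); 3→4: 4 = 4; 4−1 = 3
i=2: 3 = 3 (b=4); 4→5: 3 = 3; 3−1 = 2

-1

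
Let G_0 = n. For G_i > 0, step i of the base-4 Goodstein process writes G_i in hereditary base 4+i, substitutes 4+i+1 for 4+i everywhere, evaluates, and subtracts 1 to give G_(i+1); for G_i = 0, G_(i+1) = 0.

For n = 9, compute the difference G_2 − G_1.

(0) 9|_4 = 2·4 + 1 ↦ 2·5 + 1|_5 = 11 ⇒ 10
(1) 10|_5 = 2·5 ↦ 2·6|_6 = 12 ⇒ 11

1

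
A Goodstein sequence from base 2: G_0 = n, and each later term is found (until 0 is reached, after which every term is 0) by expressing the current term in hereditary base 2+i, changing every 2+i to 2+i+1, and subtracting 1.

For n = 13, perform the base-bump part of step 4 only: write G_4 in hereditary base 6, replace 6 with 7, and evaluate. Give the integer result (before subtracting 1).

5765999

13 —HB2→ 2^(2 + 1) + 2^2 + 1 —bump→ 3^(3 + 1) + 3^3 + 1 = 109 —(−1)→ 108
108 —HB3→ 3^(3 + 1) + 3^3 —bump→ 4^(4 + 1) + 4^4 = 1280 —(−1)→ 1279
1279 —HB4→ 4^(4 + 1) + 3·4^3 + 3·4^2 + 3·4 + 3 —bump→ 5^(5 + 1) + 3·5^3 + 3·5^2 + 3·5 + 3 = 16093 —(−1)→ 16092
16092 —HB5→ 5^(5 + 1) + 3·5^3 + 3·5^2 + 3·5 + 2 —bump→ 6^(6 + 1) + 3·6^3 + 3·6^2 + 3·6 + 2 = 280712 —(−1)→ 280711
280711 —HB6→ 6^(6 + 1) + 3·6^3 + 3·6^2 + 3·6 + 1 —bump→ 7^(7 + 1) + 3·7^3 + 3·7^2 + 3·7 + 1 = 5765999 —(−1)→ 5765998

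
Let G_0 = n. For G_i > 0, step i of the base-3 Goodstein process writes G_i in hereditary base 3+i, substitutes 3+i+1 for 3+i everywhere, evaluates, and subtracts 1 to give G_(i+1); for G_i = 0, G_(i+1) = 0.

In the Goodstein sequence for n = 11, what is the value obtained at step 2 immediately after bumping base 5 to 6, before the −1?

i=0: 11 = 3^2 + 2 (b=3); 3→4: 4^2 + 2 = 18; 18−1 = 17
i=1: 17 = 4^2 + 1 (b=4); 4→5: 5^2 + 1 = 26; 26−1 = 25
i=2: 25 = 5^2 (b=5); 5→6: 6^2 = 36; 36−1 = 35

36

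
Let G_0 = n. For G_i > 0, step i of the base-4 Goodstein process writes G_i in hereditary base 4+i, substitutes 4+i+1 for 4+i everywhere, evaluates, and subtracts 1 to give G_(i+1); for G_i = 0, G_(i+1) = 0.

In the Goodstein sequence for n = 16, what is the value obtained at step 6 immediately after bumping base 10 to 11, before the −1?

16 —HB4→ 4^2 —bump→ 5^2 = 25 —(−1)→ 24
24 —HB5→ 4·5 + 4 —bump→ 4·6 + 4 = 28 —(−1)→ 27
27 —HB6→ 4·6 + 3 —bump→ 4·7 + 3 = 31 —(−1)→ 30
30 —HB7→ 4·7 + 2 —bump→ 4·8 + 2 = 34 —(−1)→ 33
33 —HB8→ 4·8 + 1 —bump→ 4·9 + 1 = 37 —(−1)→ 36
36 —HB9→ 4·9 —bump→ 4·10 = 40 —(−1)→ 39

42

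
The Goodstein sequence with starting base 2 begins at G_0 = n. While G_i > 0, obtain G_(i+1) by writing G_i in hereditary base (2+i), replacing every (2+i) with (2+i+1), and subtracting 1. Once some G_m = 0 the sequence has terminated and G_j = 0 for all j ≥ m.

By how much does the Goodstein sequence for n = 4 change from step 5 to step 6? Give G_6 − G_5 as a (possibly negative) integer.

base 2: 4 = 2^2; at 3: 3^3 = 27; next = 26
base 3: 26 = 2·3^2 + 2·3 + 2; at 4: 2·4^2 + 2·4 + 2 = 42; next = 41
base 4: 41 = 2·4^2 + 2·4 + 1; at 5: 2·5^2 + 2·5 + 1 = 61; next = 60
base 5: 60 = 2·5^2 + 2·5; at 6: 2·6^2 + 2·6 = 84; next = 83
base 6: 83 = 2·6^2 + 6 + 5; at 7: 2·7^2 + 7 + 5 = 110; next = 109
base 7: 109 = 2·7^2 + 7 + 4; at 8: 2·8^2 + 8 + 4 = 140; next = 139

30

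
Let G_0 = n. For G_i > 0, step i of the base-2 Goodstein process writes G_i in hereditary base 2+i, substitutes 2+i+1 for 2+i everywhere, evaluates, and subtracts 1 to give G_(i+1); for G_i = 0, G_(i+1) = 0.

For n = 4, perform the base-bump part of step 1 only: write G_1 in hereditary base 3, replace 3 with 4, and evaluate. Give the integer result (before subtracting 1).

42

(0) 4|_2 = 2^2 ↦ 3^3|_3 = 27 ⇒ 26
(1) 26|_3 = 2·3^2 + 2·3 + 2 ↦ 2·4^2 + 2·4 + 2|_4 = 42 ⇒ 41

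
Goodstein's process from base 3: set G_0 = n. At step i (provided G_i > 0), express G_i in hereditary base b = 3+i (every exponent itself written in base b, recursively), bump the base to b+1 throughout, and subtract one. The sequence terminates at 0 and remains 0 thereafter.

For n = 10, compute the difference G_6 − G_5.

3

10 —HB3→ 3^2 + 1 —bump→ 4^2 + 1 = 17 —(−1)→ 16
16 —HB4→ 4^2 —bump→ 5^2 = 25 —(−1)→ 24
24 —HB5→ 4·5 + 4 —bump→ 4·6 + 4 = 28 —(−1)→ 27
27 —HB6→ 4·6 + 3 —bump→ 4·7 + 3 = 31 —(−1)→ 30
30 —HB7→ 4·7 + 2 —bump→ 4·8 + 2 = 34 —(−1)→ 33
33 —HB8→ 4·8 + 1 —bump→ 4·9 + 1 = 37 —(−1)→ 36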